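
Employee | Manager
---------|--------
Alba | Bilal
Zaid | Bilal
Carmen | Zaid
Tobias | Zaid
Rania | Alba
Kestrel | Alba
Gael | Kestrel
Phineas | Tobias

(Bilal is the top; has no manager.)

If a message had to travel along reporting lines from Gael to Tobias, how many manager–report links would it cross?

5

Gael is 3 levels below Bilal, and Tobias is 2 levels below Bilal (their lowest common manager). The shortest path runs up from Gael to Bilal and back down to Tobias: 3 + 2 = 5 links.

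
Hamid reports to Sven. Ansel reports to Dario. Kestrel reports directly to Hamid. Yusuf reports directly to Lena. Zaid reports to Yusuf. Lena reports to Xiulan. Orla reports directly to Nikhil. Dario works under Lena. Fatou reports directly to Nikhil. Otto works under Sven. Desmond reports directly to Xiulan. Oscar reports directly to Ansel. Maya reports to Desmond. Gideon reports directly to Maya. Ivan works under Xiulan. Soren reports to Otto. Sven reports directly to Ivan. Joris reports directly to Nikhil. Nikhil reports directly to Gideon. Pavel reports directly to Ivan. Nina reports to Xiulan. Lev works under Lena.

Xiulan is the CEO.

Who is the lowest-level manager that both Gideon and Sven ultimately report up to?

Xiulan

Gideon's chain of managers is Maya, Desmond, Xiulan. Sven's chain of managers is Ivan, Xiulan. The first manager that appears in both chains is Xiulan.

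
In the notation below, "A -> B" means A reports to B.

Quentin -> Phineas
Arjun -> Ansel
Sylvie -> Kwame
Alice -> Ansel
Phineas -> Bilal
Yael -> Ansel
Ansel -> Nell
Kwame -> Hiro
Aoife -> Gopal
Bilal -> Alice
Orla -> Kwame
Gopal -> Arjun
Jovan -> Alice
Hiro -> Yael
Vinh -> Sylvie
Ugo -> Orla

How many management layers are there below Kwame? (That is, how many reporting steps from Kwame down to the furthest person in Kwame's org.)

2

The longest chain under Kwame runs Kwame → Orla → Ugo, which is 2 levels below Kwame.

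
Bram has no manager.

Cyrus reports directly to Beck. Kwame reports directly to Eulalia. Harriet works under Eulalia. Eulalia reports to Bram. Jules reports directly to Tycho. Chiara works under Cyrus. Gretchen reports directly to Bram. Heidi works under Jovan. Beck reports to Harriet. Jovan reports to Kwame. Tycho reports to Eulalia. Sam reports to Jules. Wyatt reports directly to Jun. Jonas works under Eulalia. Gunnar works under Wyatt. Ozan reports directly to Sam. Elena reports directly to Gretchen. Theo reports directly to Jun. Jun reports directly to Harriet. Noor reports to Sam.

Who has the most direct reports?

Eulalia

Direct-report counts: Bram has 2; Gretchen has 1; Eulalia has 4; Kwame has 1; Jovan has 1; Tycho has 1; Jules has 1; Sam has 2; Harriet has 2; Jun has 2; Wyatt has 1; Beck has 1; Cyrus has 1. The largest is 4, held by Eulalia.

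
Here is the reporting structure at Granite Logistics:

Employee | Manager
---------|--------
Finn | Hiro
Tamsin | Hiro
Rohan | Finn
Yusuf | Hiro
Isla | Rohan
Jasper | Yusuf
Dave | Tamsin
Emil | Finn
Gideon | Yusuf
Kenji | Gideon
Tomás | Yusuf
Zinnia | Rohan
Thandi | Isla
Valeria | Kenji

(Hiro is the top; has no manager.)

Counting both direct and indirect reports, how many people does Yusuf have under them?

Yusuf directly manages Jasper, Gideon, Tomás. Jasper has no reports. Under Gideon: Kenji, Valeria (2). Tomás has no reports. So Yusuf's organization is 3 direct reports plus everyone under them: 1 + 3 + 1 = 5.

5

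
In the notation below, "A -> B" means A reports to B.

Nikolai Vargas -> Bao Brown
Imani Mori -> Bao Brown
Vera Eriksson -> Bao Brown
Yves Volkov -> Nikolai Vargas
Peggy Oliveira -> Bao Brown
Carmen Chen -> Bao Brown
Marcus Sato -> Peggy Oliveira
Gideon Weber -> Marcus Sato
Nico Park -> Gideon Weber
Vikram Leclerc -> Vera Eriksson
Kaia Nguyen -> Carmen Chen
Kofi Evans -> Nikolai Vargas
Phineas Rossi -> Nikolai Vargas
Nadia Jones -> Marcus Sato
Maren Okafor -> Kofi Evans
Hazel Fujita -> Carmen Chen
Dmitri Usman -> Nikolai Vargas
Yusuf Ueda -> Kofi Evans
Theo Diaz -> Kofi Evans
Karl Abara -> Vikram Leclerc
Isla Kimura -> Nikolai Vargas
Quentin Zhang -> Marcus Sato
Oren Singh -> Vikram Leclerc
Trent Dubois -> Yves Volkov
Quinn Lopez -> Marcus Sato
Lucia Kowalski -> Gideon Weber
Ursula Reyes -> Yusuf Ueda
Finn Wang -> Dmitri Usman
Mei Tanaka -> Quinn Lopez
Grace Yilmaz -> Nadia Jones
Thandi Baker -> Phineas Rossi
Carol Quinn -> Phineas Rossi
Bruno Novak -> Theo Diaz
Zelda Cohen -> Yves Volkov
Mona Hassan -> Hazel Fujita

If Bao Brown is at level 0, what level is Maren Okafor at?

3

Chain from Maren Okafor up to Bao Brown: Maren Okafor → Kofi Evans → Nikolai Vargas → Bao Brown. That is 3 steps up, so Maren Okafor is 3 levels below Bao Brown.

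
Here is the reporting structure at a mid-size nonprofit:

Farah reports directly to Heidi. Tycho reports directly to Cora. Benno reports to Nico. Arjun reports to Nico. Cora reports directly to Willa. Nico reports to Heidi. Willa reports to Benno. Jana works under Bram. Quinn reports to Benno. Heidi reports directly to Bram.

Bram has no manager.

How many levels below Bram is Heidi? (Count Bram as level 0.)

1

Chain from Heidi up to Bram: Heidi → Bram. That is 1 step up, so Heidi is 1 level below Bram.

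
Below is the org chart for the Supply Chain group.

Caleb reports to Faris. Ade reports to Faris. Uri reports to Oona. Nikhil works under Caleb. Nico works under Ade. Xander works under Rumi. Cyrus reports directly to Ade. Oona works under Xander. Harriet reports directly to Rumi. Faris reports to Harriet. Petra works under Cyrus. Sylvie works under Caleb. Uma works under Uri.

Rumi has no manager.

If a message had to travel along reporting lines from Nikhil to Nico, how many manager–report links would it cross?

Nikhil is 2 levels below Faris, and Nico is 2 levels below Faris (their lowest common manager). The shortest path runs up from Nikhil to Faris and back down to Nico: 2 + 2 = 4 links.

4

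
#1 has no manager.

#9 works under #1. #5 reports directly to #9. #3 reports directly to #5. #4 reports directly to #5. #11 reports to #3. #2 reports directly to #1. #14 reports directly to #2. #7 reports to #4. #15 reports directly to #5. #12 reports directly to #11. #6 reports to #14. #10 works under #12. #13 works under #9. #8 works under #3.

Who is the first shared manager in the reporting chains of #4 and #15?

#4's chain of managers is #5, #9, #1. #15's chain of managers is #5, #9, #1. The first manager that appears in both chains is #5.

#5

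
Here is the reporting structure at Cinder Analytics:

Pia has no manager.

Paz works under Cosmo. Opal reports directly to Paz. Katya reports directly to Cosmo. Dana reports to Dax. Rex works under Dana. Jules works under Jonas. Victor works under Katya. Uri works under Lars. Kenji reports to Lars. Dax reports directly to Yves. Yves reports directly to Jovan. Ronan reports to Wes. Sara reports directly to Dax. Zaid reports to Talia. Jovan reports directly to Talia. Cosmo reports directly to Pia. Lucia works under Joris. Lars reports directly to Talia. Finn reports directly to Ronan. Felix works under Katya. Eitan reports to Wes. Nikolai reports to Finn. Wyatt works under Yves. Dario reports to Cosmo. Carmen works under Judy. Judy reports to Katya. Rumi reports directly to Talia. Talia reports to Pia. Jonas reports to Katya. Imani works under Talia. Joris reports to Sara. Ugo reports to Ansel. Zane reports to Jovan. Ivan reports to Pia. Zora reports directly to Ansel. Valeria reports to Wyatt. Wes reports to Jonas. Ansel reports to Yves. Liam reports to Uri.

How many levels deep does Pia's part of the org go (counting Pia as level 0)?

7

The longest chain under Pia runs Pia → Cosmo → Katya → Jonas → Wes → Ronan → Finn → Nikolai, which is 7 levels below Pia.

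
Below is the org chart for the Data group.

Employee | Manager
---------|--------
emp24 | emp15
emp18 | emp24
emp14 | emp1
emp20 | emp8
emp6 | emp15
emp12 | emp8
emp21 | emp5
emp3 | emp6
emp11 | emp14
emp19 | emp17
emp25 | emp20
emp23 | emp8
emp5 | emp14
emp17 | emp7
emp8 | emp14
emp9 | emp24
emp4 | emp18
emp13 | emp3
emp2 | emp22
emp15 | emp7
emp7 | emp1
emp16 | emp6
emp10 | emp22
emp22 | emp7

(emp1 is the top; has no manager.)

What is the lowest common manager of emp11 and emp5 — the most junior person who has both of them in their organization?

emp14

emp11's chain of managers is emp14, emp1. emp5's chain of managers is emp14, emp1. The first manager that appears in both chains is emp14.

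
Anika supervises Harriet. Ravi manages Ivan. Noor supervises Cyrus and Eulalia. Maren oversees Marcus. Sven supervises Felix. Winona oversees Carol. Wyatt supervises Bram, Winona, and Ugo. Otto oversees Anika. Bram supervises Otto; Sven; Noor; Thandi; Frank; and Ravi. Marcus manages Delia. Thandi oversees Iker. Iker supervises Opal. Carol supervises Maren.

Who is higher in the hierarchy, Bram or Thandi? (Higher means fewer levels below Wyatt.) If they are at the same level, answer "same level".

Bram

Bram is 1 level below Wyatt; Thandi is 2. Bram is higher.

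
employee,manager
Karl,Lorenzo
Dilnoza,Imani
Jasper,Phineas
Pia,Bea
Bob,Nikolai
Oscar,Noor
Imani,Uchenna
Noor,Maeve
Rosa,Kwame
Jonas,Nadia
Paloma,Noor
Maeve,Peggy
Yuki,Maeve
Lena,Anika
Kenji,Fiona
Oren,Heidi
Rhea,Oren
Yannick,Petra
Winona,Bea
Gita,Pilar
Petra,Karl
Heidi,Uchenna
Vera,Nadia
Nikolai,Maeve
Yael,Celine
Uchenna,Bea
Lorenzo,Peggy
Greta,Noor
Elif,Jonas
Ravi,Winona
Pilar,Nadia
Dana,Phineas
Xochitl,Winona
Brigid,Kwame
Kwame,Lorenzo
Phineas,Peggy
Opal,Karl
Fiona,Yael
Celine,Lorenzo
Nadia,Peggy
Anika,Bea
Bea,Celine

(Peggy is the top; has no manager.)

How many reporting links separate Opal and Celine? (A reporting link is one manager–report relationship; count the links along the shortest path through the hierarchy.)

Opal is 2 levels below Lorenzo, and Celine is 1 level below Lorenzo (their lowest common manager). The shortest path runs up from Opal to Lorenzo and back down to Celine: 2 + 1 = 3 links.

3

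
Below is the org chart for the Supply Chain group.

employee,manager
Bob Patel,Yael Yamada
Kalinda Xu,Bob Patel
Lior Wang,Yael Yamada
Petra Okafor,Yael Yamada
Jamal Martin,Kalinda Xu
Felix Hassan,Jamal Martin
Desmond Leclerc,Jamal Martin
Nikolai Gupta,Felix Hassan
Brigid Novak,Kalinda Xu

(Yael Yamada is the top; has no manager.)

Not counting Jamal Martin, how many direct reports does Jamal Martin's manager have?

1

Jamal Martin reports to Kalinda Xu. Kalinda Xu's other direct reports are Brigid Novak — 1 peer.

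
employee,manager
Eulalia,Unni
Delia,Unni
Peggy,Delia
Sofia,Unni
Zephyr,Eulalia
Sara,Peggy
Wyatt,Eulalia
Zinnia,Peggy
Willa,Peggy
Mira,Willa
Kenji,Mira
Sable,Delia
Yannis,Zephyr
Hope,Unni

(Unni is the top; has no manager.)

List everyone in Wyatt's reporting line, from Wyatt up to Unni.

Wyatt reports to Eulalia. Eulalia reports to Unni. Unni is at the top.

Wyatt -> Eulalia -> Unni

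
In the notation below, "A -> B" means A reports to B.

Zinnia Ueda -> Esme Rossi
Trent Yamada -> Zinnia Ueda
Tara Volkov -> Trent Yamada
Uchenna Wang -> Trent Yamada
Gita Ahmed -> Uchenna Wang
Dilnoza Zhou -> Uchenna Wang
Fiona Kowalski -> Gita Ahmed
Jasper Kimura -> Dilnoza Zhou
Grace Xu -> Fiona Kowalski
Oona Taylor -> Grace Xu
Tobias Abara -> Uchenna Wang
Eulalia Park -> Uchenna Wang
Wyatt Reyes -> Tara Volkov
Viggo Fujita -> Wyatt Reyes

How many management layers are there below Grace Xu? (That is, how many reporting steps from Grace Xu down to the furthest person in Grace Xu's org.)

The longest chain under Grace Xu runs Grace Xu → Oona Taylor, which is 1 level below Grace Xu.

1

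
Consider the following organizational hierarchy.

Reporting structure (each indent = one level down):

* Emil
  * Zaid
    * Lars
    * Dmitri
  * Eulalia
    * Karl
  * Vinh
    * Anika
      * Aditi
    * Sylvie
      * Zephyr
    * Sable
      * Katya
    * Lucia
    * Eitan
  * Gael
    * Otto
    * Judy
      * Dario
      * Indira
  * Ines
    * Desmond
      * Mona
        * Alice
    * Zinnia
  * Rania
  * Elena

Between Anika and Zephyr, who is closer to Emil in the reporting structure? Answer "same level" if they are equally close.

Anika is 2 levels below Emil; Zephyr is 3. Anika is higher.

Anika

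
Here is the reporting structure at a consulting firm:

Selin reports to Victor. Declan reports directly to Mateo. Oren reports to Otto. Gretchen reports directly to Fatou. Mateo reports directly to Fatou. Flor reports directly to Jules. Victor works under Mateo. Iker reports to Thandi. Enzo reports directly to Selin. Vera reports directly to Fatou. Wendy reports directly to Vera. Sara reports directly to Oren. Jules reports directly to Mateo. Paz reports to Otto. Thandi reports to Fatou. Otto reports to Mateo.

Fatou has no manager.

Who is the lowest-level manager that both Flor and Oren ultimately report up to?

Mateo

Flor's chain of managers is Jules, Mateo, Fatou. Oren's chain of managers is Otto, Mateo, Fatou. The first manager that appears in both chains is Mateo.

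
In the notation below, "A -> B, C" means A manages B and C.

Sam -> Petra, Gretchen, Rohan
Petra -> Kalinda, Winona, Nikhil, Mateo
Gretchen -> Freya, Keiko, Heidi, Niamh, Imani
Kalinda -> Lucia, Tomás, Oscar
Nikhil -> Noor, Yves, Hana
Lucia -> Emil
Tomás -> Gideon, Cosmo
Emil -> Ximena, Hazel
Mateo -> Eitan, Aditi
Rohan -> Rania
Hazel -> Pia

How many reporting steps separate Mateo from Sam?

Chain from Mateo up to Sam: Mateo → Petra → Sam. That is 2 steps up, so Mateo is 2 levels below Sam.

2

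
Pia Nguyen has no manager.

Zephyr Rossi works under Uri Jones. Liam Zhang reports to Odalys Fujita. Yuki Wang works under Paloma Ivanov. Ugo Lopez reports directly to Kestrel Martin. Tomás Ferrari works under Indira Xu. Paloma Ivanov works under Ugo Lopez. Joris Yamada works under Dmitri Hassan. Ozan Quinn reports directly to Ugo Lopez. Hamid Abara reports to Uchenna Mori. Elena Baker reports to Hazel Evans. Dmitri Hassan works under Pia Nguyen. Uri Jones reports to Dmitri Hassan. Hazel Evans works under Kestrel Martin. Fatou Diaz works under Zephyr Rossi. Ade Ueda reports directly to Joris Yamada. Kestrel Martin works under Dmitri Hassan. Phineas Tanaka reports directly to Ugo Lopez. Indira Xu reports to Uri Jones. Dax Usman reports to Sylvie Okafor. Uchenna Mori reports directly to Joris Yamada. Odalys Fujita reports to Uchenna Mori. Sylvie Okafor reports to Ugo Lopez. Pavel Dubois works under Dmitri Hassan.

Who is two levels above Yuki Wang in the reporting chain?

Yuki Wang reports to Paloma Ivanov, and Paloma Ivanov reports to Ugo Lopez. So Yuki Wang's skip-level manager is Ugo Lopez.

Ugo Lopez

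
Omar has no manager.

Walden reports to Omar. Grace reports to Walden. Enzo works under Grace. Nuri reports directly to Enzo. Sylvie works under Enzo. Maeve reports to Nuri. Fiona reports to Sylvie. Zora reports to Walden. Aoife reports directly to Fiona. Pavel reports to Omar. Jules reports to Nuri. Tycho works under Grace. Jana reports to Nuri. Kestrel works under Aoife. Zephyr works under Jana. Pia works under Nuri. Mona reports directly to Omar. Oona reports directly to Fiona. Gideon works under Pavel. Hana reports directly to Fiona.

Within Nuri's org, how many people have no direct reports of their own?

4

The people in Nuri's organization with no one reporting to them are Pia, Zephyr, Jules, Maeve. That is 4.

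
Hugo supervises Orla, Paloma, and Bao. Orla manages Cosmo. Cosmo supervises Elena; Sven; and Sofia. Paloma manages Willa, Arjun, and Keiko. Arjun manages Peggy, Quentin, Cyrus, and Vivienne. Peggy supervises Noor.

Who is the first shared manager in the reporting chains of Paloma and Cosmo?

Paloma's chain of managers is Hugo. Cosmo's chain of managers is Orla, Hugo. The first manager that appears in both chains is Hugo.

Hugo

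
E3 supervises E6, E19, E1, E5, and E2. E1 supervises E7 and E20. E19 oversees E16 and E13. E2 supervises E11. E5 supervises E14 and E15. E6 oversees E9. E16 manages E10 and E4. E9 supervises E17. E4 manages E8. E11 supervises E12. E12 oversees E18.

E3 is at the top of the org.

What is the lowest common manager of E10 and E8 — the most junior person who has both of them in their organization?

E10's chain of managers is E16, E19, E3. E8's chain of managers is E4, E16, E19, E3. The first manager that appears in both chains is E16.

E16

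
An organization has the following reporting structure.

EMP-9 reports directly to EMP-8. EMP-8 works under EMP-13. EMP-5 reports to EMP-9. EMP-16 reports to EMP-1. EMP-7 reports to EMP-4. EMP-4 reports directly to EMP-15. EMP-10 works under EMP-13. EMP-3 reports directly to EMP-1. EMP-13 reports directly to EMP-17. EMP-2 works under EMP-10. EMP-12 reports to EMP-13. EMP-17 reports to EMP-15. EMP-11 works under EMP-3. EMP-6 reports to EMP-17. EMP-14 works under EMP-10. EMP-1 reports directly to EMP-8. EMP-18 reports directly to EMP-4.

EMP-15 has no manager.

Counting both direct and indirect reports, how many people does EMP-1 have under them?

3

EMP-1 directly manages EMP-3, EMP-16. Under EMP-3: EMP-11 (1). EMP-16 has no reports. So EMP-1's organization is 2 direct reports plus everyone under them: 2 + 1 = 3.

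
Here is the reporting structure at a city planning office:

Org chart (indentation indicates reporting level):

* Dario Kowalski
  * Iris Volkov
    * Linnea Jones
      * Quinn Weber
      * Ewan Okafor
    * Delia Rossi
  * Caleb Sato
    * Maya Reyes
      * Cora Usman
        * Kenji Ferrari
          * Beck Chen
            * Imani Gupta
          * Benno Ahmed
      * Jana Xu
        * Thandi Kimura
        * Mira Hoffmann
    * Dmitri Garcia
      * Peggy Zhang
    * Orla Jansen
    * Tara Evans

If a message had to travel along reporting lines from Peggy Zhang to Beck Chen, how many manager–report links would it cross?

6

Peggy Zhang is 2 levels below Caleb Sato, and Beck Chen is 4 levels below Caleb Sato (their lowest common manager). The shortest path runs up from Peggy Zhang to Caleb Sato and back down to Beck Chen: 2 + 4 = 6 links.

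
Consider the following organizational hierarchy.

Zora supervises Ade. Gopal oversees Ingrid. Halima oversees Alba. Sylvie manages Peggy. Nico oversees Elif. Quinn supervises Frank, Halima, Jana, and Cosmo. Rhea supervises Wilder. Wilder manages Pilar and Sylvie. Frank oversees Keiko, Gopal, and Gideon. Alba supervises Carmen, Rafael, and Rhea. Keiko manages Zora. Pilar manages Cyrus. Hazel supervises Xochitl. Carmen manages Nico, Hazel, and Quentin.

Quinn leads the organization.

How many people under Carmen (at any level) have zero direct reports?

3

The people in Carmen's organization with no one reporting to them are Quentin, Xochitl, Elif. That is 3.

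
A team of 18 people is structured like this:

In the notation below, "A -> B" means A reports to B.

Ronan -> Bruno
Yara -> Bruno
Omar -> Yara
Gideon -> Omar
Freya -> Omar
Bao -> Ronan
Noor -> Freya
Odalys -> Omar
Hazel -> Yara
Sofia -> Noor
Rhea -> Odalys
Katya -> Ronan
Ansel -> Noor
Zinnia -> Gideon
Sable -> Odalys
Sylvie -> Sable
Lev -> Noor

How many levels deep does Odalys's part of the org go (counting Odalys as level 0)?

2

The longest chain under Odalys runs Odalys → Sable → Sylvie, which is 2 levels below Odalys.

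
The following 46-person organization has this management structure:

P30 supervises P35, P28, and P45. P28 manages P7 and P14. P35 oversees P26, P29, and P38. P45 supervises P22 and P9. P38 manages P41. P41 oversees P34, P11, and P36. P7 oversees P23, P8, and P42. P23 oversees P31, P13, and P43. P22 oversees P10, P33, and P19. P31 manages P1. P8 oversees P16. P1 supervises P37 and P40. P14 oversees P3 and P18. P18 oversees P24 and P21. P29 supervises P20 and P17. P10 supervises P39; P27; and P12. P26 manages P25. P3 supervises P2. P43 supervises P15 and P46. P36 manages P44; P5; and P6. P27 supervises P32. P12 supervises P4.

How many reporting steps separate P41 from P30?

Chain from P41 up to P30: P41 → P38 → P35 → P30. That is 3 steps up, so P41 is 3 levels below P30.

3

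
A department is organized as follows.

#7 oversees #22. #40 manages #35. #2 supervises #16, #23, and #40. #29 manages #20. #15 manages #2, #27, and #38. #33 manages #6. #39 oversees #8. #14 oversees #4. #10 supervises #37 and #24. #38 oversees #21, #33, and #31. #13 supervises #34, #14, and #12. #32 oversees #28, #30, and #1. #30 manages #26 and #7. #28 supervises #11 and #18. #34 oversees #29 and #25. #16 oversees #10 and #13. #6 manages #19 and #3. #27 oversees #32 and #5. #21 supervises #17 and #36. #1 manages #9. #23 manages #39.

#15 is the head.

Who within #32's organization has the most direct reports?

Direct-report counts within #32's organization: #32 has 3; #1 has 1; #30 has 2; #7 has 1; #28 has 2. The largest is 3, held by #32.

#32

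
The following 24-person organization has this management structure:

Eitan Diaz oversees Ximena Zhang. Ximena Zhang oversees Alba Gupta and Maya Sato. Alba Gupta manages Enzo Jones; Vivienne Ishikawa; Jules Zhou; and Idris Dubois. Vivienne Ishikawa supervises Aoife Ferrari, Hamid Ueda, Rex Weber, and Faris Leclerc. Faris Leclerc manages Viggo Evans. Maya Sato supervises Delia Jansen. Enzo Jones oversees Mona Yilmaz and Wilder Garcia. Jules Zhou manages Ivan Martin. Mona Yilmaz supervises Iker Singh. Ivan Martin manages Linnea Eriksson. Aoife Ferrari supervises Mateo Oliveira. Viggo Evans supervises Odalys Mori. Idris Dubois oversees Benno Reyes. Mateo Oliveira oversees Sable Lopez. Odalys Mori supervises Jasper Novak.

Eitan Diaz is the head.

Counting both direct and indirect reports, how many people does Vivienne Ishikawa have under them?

9

Vivienne Ishikawa directly manages Rex Weber, Faris Leclerc, Aoife Ferrari, Hamid Ueda. Rex Weber has no reports. Under Faris Leclerc: Viggo Evans, Odalys Mori, Jasper Novak (3). Under Aoife Ferrari: Mateo Oliveira, Sable Lopez (2). Hamid Ueda has no reports. So Vivienne Ishikawa's organization is 4 direct reports plus everyone under them: 1 + 4 + 3 + 1 = 9.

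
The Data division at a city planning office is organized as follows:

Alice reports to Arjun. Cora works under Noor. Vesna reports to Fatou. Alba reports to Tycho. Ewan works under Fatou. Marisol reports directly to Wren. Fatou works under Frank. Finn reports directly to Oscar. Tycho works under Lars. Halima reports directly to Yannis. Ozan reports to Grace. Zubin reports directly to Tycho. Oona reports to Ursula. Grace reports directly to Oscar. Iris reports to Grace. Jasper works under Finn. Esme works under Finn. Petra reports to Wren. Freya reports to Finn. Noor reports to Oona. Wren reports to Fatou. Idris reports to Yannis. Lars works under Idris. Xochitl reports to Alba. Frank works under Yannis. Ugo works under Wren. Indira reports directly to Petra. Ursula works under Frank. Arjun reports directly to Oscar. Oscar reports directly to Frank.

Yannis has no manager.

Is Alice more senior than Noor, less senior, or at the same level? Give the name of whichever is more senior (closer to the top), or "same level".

same level

Both Alice and Noor are 4 levels below Yannis.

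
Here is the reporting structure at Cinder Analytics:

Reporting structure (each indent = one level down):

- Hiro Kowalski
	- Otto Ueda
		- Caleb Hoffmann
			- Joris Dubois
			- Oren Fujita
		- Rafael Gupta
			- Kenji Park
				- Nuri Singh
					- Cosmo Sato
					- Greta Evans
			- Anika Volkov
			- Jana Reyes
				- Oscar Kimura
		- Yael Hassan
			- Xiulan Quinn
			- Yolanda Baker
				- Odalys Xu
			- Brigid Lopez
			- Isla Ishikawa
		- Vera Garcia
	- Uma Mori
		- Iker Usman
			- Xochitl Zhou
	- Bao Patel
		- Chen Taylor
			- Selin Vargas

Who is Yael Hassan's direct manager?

Yael Hassan reports directly to Otto Ueda.

Otto Ueda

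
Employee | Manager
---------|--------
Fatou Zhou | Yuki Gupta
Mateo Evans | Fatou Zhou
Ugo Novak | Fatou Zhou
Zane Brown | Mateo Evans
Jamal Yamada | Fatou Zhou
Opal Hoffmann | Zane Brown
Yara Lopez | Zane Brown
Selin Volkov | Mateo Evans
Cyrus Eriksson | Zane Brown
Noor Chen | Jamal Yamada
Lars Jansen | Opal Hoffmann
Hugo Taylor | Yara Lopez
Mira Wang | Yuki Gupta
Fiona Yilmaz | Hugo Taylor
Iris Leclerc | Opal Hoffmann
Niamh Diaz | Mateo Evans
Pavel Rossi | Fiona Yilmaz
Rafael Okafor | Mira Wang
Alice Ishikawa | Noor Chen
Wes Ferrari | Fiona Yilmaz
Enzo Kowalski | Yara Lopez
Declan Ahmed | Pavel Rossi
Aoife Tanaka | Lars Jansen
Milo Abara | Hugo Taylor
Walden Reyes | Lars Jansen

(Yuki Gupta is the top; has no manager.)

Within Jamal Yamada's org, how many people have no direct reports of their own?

1

The only person in Jamal Yamada's organization with no one reporting to them is Alice Ishikawa. That is 1.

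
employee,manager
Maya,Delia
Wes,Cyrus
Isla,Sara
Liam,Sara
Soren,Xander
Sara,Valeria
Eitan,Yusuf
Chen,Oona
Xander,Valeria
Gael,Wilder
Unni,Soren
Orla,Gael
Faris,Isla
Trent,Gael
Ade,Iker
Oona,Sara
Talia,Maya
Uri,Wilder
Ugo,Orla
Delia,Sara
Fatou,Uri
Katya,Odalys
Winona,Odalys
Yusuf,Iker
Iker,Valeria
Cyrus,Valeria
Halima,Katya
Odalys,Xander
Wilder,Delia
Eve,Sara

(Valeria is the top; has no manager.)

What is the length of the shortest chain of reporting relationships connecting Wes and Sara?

Wes is 2 levels below Valeria, and Sara is 1 level below Valeria (their lowest common manager). The shortest path runs up from Wes to Valeria and back down to Sara: 2 + 1 = 3 links.

3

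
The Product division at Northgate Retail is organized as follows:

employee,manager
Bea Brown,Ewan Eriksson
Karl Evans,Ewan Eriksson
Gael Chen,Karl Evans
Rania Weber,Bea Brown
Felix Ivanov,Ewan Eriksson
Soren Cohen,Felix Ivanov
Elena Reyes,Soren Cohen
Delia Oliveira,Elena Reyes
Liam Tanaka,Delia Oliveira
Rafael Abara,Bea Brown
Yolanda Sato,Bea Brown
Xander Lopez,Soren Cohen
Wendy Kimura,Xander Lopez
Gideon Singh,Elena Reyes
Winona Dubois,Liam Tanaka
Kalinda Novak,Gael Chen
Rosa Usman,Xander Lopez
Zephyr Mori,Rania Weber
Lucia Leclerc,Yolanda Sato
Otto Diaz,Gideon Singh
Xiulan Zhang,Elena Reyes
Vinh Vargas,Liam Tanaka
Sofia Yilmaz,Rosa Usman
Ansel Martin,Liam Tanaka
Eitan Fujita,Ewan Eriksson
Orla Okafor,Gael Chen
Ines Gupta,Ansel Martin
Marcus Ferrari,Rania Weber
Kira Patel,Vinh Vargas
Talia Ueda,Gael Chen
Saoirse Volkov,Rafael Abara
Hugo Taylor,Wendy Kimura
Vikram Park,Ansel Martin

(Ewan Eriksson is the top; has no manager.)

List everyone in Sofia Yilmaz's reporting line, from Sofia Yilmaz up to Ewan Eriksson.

Sofia Yilmaz reports to Rosa Usman. Rosa Usman reports to Xander Lopez. Xander Lopez reports to Soren Cohen. Soren Cohen reports to Felix Ivanov. Felix Ivanov reports to Ewan Eriksson. Ewan Eriksson is at the top.

Sofia Yilmaz -> Rosa Usman -> Xander Lopez -> Soren Cohen -> Felix Ivanov -> Ewan Eriksson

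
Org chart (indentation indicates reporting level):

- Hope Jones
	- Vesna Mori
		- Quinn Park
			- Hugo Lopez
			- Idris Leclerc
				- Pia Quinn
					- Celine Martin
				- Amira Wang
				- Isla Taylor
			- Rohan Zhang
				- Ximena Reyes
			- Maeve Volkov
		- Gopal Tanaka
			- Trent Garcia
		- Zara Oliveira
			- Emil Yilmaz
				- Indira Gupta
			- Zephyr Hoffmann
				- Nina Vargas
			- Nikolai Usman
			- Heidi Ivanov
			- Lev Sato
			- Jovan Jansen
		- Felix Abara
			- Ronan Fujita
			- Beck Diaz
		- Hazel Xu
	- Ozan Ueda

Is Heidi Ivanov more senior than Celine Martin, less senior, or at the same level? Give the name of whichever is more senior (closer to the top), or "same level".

Heidi Ivanov

Heidi Ivanov is 3 levels below Hope Jones; Celine Martin is 5. Heidi Ivanov is higher.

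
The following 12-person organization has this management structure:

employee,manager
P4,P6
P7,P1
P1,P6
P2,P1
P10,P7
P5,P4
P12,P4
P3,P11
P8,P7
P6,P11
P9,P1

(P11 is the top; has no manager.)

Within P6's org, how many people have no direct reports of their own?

6

The people in P6's organization with no one reporting to them are P5, P12, P9, P10, P8, P2. That is 6.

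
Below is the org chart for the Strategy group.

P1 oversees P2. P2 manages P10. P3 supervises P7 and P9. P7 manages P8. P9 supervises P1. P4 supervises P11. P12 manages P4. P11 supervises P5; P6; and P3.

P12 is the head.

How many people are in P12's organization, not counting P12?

11

P12 directly manages P4. Under P4: P11, P3, P9, P1, P2, P10, P7, P8, P6, P5 (10). That's 11 in total.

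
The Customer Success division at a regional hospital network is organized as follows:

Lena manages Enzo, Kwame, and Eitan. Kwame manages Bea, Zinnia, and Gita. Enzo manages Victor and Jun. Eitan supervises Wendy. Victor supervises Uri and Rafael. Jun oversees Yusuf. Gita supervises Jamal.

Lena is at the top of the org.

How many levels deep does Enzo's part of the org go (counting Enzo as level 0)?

The longest chain under Enzo runs Enzo → Jun → Yusuf, which is 2 levels below Enzo.

2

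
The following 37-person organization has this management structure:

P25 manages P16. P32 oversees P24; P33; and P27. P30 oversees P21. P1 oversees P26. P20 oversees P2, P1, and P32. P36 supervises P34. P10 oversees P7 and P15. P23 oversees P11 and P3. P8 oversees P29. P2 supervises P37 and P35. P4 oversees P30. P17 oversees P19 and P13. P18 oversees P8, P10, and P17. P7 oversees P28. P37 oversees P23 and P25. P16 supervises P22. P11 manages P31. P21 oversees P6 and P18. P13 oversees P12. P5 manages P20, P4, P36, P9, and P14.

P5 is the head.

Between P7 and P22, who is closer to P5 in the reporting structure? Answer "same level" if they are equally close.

same level

Both P7 and P22 are 6 levels below P5.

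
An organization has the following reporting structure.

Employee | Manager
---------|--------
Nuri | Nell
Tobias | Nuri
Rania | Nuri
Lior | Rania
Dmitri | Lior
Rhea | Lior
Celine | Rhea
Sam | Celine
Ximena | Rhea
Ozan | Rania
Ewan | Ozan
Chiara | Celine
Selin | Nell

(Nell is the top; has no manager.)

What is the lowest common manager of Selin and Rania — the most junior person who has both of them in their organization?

Nell

Selin's chain of managers is Nell. Rania's chain of managers is Nuri, Nell. The first manager that appears in both chains is Nell.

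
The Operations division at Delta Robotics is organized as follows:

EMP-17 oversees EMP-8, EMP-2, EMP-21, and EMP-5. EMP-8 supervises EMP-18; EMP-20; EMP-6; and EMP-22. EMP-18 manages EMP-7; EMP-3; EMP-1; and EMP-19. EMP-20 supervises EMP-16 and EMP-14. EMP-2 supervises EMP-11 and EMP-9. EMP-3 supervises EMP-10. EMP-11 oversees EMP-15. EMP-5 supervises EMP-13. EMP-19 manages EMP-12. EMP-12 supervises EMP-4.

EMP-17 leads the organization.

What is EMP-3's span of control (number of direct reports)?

EMP-3 directly manages EMP-10. That is 1 direct report.

1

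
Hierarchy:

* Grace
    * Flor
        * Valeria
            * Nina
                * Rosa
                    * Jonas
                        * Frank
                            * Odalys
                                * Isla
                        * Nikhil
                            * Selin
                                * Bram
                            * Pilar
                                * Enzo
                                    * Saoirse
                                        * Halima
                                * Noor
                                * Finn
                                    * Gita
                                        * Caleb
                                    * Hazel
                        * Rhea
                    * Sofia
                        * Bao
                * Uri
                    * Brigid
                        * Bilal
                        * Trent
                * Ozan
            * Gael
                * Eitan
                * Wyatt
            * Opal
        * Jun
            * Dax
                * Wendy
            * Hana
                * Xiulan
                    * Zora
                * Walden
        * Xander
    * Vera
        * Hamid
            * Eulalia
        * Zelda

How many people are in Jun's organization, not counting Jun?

6

Jun directly manages Dax, Hana. Under Dax: Wendy (1). Under Hana: Walden, Xiulan, Zora (3). So Jun's organization is 2 direct reports plus everyone under them: 2 + 4 = 6.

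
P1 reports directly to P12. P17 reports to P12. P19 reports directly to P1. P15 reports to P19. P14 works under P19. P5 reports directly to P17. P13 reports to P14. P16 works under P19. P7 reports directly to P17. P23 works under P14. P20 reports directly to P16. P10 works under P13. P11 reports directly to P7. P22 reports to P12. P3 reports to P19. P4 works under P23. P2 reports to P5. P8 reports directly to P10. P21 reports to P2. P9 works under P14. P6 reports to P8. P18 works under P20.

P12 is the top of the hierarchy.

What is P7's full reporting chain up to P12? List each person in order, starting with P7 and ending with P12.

P7 reports to P17. P17 reports to P12. P12 is at the top.

P7 -> P17 -> P12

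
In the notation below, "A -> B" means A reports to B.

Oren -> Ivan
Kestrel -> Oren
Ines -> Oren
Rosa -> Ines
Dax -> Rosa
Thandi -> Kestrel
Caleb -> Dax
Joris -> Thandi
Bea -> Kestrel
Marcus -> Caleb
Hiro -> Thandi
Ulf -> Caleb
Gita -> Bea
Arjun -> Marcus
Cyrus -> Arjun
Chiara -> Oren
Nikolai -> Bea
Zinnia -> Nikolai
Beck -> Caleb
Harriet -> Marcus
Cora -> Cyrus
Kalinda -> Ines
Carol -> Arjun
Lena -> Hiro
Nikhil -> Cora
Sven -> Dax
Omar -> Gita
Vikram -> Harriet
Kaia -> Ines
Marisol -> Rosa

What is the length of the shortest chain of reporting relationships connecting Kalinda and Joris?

5

Kalinda is 2 levels below Oren, and Joris is 3 levels below Oren (their lowest common manager). The shortest path runs up from Kalinda to Oren and back down to Joris: 2 + 3 = 5 links.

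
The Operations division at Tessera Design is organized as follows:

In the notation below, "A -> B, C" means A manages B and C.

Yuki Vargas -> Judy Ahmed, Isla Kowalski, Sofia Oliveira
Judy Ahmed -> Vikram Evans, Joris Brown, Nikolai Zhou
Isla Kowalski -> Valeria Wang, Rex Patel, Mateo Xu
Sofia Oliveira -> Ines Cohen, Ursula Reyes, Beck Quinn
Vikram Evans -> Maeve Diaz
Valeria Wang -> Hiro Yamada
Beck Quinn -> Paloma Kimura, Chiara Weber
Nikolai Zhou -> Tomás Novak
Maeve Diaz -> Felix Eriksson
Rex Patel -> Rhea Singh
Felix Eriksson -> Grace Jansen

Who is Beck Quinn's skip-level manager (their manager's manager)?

Beck Quinn reports to Sofia Oliveira, and Sofia Oliveira reports to Yuki Vargas. So Beck Quinn's skip-level manager is Yuki Vargas.

Yuki Vargas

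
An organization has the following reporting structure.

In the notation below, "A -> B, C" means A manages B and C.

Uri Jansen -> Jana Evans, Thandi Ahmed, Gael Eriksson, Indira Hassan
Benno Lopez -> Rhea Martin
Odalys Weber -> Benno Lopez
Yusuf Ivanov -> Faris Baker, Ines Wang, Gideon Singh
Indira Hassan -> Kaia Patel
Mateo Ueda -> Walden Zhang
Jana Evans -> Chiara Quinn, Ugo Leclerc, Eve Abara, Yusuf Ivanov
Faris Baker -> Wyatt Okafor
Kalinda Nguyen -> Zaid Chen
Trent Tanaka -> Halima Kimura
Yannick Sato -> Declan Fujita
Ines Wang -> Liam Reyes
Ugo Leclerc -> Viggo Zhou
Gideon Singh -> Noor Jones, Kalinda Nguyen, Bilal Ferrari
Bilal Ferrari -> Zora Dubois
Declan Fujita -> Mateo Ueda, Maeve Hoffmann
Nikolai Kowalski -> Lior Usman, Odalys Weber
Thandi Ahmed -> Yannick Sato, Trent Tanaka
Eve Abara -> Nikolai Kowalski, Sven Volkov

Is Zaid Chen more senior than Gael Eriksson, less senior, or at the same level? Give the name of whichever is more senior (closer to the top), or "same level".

Zaid Chen is 5 levels below Uri Jansen; Gael Eriksson is 1. Gael Eriksson is higher.

Gael Eriksson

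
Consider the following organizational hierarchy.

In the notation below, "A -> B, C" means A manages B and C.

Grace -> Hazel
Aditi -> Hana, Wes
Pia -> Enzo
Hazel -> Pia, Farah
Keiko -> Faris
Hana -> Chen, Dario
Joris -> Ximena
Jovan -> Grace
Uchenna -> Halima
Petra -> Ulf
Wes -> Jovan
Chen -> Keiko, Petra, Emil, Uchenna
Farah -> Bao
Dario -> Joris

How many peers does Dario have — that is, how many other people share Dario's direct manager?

1

Dario reports to Hana. Hana's other direct reports are Chen — 1 peer.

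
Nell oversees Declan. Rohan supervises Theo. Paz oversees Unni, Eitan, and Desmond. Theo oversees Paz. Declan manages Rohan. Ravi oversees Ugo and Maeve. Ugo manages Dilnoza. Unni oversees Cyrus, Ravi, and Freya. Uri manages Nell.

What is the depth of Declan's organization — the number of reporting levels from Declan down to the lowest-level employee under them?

7

The longest chain under Declan runs Declan → Rohan → Theo → Paz → Unni → Ravi → Ugo → Dilnoza, which is 7 levels below Declan.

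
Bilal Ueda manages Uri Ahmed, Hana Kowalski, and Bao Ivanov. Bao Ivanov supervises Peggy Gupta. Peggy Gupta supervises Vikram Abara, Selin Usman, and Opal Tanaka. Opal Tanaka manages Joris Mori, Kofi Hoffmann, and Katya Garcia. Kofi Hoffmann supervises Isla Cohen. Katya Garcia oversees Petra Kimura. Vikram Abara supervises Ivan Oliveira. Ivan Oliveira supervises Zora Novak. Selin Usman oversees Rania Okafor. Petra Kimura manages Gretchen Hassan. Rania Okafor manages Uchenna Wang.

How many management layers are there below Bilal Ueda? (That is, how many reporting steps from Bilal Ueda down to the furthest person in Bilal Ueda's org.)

6

The longest chain under Bilal Ueda runs Bilal Ueda → Bao Ivanov → Peggy Gupta → Opal Tanaka → Katya Garcia → Petra Kimura → Gretchen Hassan, which is 6 levels below Bilal Ueda.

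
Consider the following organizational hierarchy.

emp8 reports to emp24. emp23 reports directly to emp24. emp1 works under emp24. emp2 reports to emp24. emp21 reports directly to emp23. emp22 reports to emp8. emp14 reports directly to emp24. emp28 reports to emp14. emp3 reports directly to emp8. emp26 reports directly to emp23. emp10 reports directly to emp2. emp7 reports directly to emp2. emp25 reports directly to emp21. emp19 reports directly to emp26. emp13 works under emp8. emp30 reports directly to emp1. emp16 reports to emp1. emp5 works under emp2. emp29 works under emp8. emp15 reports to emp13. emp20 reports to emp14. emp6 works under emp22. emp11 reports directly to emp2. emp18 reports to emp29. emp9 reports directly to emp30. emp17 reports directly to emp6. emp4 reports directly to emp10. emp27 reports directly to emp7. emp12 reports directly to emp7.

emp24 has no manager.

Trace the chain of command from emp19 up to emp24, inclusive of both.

emp19 reports to emp26. emp26 reports to emp23. emp23 reports to emp24. emp24 is at the top.

emp19 -> emp26 -> emp23 -> emp24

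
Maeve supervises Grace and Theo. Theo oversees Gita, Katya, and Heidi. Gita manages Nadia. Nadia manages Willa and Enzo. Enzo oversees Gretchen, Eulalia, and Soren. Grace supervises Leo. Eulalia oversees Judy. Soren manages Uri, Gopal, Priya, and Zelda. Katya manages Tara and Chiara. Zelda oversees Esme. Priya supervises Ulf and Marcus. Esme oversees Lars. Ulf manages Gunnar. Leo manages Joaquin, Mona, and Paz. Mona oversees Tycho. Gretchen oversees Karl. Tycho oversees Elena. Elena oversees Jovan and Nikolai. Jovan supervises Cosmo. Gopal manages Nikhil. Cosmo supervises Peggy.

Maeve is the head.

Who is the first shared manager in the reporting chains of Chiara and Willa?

Chiara's chain of managers is Katya, Theo, Maeve. Willa's chain of managers is Nadia, Gita, Theo, Maeve. The first manager that appears in both chains is Theo.

Theo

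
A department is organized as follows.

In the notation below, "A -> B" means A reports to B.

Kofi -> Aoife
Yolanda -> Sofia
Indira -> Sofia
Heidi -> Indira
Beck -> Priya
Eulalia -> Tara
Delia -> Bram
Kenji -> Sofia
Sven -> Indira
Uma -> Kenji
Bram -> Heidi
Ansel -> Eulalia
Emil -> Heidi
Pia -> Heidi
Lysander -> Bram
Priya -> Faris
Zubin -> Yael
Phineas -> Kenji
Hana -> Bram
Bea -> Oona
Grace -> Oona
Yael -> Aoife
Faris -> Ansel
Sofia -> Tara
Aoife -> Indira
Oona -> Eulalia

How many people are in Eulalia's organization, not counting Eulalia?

Eulalia directly manages Oona, Ansel. Under Oona: Bea, Grace (2). Under Ansel: Faris, Priya, Beck (3). So Eulalia's organization is 2 direct reports plus everyone under them: 3 + 4 = 7.

7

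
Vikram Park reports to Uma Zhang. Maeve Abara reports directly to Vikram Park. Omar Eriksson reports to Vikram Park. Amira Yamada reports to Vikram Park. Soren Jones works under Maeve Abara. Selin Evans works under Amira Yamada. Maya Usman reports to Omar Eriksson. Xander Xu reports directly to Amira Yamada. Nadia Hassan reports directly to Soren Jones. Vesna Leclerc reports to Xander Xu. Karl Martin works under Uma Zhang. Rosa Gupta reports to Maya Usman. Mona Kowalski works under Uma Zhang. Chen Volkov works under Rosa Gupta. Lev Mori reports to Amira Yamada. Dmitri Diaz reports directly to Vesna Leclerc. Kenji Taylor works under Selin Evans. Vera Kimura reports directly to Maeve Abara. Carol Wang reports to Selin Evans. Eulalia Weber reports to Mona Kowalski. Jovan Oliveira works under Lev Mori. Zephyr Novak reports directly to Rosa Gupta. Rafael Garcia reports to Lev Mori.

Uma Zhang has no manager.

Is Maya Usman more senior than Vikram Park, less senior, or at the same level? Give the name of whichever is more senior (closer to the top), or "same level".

Vikram Park

Maya Usman is 3 levels below Uma Zhang; Vikram Park is 1. Vikram Park is higher.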